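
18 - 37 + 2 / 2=-18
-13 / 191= -0.07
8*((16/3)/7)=128/21 = 6.10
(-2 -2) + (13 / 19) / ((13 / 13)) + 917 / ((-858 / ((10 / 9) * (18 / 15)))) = -115927/24453 = -4.74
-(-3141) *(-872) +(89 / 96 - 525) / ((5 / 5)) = -262989703/96 = -2739476.07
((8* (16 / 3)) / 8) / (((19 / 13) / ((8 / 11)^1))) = 1664/627 = 2.65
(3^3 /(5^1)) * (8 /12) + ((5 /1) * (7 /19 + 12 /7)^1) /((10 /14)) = 1727/95 = 18.18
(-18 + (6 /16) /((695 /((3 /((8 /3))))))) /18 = -1.00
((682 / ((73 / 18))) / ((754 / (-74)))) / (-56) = 113553/385294 = 0.29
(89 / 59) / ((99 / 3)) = 89/1947 = 0.05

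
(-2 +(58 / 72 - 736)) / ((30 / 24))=-26539/45 = -589.76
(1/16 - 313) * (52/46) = -353.76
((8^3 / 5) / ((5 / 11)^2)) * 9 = 557568/125 = 4460.54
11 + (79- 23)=67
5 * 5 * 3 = 75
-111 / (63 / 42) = -74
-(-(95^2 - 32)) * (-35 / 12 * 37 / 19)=-11645935/228 = -51078.66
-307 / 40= -7.68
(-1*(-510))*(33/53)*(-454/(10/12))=-9168984/53 = -172999.70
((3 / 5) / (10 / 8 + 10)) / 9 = 4/675 = 0.01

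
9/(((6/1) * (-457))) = -3/914 = 0.00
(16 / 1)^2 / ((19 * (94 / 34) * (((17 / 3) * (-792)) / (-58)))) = 1856/29469 = 0.06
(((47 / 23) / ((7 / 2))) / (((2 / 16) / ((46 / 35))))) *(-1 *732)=-1100928/245 = -4493.58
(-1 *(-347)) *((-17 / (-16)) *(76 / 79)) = 112081/316 = 354.69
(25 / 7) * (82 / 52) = 1025/182 = 5.63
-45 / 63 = -5/7 = -0.71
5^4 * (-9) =-5625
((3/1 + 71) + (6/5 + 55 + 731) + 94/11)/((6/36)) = 287016/55 = 5218.47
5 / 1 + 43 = 48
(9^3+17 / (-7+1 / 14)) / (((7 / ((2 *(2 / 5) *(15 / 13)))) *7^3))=845700/3027661 = 0.28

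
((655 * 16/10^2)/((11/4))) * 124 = 259904/55 = 4725.53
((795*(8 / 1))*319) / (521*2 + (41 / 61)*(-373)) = 123759240/48269 = 2563.95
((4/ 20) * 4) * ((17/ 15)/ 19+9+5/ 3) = 4076/475 = 8.58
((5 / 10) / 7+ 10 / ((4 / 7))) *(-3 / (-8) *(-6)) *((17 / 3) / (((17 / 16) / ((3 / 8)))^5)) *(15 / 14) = -5380020/4092529 = -1.31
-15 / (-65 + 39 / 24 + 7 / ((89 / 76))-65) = 3560/29049 = 0.12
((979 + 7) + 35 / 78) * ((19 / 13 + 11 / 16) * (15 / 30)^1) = 1059.96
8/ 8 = 1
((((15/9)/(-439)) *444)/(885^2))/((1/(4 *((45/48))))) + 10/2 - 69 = -293406565/4584477 = -64.00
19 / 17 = 1.12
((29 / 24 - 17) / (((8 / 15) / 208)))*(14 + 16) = -369525/2 = -184762.50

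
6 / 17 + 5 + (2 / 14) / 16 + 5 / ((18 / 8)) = 129961/17136 = 7.58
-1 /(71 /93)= -93/71 = -1.31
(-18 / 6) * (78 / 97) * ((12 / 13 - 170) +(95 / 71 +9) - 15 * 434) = 110794428/6887 = 16087.47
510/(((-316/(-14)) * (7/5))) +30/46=30510/1817 = 16.79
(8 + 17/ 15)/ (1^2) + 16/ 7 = 1199/105 = 11.42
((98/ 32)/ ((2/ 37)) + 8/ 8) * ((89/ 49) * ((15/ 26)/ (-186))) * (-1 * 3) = 2463075/2527616 = 0.97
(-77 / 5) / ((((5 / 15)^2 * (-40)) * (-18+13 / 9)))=-6237/29800 = -0.21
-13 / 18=-0.72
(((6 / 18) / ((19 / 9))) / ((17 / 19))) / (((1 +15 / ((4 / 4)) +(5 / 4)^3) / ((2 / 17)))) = 128/110687 = 0.00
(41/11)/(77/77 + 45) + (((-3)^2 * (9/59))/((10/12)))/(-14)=-38293/1044890 = -0.04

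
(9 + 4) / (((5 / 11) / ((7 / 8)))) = 1001/40 = 25.02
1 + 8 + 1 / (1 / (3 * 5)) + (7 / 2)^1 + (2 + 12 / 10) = 307/10 = 30.70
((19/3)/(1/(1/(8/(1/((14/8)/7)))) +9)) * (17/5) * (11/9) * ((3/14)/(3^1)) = 323/1890 = 0.17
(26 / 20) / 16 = 13/160 = 0.08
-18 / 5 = -3.60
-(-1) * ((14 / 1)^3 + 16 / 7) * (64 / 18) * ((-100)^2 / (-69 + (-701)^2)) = 170880000/859831 = 198.74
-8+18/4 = -7/2 = -3.50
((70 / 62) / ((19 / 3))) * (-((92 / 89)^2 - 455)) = 377537055/4665469 = 80.92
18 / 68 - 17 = -569/34 = -16.74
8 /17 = 0.47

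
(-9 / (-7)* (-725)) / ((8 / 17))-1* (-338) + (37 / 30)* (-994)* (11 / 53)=-84465239/44520 = -1897.24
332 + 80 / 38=6348/19 = 334.11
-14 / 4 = -3.50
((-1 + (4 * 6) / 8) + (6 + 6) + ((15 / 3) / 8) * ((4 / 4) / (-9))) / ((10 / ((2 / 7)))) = 1003/2520 = 0.40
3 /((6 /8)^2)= 16/3 = 5.33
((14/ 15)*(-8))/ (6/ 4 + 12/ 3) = -224/165 = -1.36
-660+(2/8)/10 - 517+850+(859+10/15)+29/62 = 1983353/3720 = 533.16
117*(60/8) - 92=1571/2 = 785.50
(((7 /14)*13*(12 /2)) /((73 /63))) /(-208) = -189/1168 = -0.16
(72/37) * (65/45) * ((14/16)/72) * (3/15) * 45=91/296 = 0.31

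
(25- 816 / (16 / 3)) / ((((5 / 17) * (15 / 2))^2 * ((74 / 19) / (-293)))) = 411868928/208125 = 1978.95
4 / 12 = 1/3 = 0.33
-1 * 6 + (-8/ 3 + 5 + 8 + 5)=28/3 = 9.33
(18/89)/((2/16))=144/89 = 1.62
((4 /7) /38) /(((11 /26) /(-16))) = -832/1463 = -0.57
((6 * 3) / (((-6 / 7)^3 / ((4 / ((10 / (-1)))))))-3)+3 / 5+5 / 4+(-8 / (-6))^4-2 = 18539/1620 = 11.44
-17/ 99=-0.17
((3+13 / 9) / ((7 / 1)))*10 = 400/63 = 6.35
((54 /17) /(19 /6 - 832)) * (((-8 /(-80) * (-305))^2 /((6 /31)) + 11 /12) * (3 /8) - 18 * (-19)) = -11118141/1352656 = -8.22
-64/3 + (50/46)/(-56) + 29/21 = -77171/3864 = -19.97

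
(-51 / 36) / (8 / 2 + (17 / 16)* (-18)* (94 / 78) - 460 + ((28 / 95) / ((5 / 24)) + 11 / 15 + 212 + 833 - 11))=-209950/82562219 = 0.00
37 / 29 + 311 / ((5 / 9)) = 81356/145 = 561.08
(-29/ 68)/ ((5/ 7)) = -203/340 = -0.60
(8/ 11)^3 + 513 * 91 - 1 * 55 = 62062380/1331 = 46628.38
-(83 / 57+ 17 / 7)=-1550/399 = -3.88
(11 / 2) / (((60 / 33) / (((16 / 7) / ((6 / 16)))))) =1936/105 = 18.44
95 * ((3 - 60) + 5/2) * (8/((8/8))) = -41420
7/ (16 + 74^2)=7/5492 = 0.00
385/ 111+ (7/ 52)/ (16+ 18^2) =6807577/1962480 = 3.47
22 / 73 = 0.30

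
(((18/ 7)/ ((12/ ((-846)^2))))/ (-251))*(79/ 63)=-9423594/12299 = -766.21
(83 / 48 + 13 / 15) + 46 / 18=3709/720 = 5.15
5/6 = 0.83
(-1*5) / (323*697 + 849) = -1/45196 = 0.00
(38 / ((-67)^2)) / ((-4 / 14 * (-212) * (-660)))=-133/628100880 = 0.00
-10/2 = -5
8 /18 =4/9 = 0.44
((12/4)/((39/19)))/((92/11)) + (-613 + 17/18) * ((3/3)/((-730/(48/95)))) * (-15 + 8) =-347196071/124413900 = -2.79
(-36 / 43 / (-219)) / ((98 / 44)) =264/153811 = 0.00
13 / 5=2.60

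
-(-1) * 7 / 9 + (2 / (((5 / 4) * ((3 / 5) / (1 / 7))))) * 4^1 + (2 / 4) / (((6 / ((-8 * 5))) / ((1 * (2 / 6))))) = 25/21 = 1.19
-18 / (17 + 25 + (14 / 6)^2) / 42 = -27/2989 = -0.01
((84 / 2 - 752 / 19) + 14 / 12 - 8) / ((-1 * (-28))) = -503/3192 = -0.16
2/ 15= 0.13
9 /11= 0.82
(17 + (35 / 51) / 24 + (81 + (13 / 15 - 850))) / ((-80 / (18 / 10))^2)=-41370849/108800000 = -0.38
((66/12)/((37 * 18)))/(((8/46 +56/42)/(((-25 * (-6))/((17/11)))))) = 69575/130832 = 0.53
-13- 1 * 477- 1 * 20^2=-890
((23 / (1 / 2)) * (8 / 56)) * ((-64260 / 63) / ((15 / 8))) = -25024/7 = -3574.86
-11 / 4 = -2.75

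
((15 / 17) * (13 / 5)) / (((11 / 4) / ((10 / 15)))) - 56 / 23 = -8080/4301 = -1.88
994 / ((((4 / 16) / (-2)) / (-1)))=7952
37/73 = 0.51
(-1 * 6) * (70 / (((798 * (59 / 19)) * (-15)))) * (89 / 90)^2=7921/716850 = 0.01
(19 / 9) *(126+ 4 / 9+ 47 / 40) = 872917/3240 = 269.42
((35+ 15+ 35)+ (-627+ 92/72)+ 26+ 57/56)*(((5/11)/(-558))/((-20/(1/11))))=-23537/12374208 = 0.00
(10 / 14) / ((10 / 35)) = 5/2 = 2.50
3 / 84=1/28 = 0.04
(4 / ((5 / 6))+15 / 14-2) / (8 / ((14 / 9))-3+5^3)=271/8900 = 0.03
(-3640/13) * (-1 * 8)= 2240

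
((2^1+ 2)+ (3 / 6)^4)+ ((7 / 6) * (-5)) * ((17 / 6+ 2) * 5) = -19715/144 = -136.91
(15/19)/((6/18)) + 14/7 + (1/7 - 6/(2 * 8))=4.14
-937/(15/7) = -6559/15 = -437.27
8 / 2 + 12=16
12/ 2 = 6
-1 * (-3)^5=243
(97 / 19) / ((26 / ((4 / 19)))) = 194/4693 = 0.04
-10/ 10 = -1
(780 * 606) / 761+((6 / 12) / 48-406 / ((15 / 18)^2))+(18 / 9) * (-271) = -923244271/1826400 = -505.50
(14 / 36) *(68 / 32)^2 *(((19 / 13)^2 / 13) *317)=231506051/2530944 = 91.47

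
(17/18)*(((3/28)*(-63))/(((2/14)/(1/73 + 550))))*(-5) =71669535/584 = 122721.81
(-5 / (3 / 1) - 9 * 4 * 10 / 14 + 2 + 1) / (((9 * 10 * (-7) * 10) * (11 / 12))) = 512/121275 = 0.00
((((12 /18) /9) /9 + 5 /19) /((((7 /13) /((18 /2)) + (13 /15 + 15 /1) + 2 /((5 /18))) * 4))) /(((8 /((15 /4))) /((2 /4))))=407225/592245504 = 0.00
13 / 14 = 0.93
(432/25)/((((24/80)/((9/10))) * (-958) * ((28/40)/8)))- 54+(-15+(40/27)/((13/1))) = -409000103/5884515 = -69.50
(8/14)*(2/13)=0.09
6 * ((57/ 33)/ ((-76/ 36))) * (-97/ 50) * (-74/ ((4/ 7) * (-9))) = 75369/550 = 137.03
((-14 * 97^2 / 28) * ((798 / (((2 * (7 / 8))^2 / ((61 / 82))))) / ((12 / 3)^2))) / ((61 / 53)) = -28424589/574 = -49520.19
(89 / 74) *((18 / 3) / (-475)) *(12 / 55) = -3204/966625 = 0.00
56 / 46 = 28/23 = 1.22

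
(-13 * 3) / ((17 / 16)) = -624/17 = -36.71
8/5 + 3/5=11/5 = 2.20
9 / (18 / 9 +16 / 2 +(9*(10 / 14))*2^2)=63/250 = 0.25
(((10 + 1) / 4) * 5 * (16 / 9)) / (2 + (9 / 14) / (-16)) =49280/3951 = 12.47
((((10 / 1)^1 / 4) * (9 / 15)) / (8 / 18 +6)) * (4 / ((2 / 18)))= 243/29 = 8.38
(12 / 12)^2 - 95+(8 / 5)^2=-2286/25 = -91.44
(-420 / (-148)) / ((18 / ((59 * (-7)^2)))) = 101185/222 = 455.79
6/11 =0.55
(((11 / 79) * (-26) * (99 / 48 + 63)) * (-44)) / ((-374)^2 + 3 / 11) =0.07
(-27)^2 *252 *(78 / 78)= 183708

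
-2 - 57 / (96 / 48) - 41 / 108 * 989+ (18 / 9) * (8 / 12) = -43699/108 = -404.62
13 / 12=1.08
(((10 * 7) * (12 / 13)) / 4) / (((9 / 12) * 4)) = 5.38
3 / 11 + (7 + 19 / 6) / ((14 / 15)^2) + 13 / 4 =65515/4312 = 15.19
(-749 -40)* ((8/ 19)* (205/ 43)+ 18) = -12896994/817 = -15785.79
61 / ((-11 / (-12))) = 732/11 = 66.55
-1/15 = -0.07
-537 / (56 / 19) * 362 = -1846743/28 = -65955.11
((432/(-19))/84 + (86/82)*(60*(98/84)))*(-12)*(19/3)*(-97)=154755352/287 = 539217.25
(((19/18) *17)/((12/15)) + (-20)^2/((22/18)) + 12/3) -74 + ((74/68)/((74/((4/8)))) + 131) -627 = -364015/1683 = -216.29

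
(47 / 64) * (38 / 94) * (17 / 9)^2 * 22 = 60401/2592 = 23.30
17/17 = 1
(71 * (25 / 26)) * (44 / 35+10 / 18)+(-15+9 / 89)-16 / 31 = 489598955/4519242 = 108.34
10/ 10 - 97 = -96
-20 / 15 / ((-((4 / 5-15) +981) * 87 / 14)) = 140/630837 = 0.00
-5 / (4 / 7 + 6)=-35/46 = -0.76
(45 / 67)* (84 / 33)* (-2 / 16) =-315/1474 = -0.21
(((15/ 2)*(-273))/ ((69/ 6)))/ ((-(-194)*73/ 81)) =-331695/325726 = -1.02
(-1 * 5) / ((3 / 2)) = -10/3 = -3.33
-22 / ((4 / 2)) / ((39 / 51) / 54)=-776.77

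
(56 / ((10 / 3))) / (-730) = -42/1825 = -0.02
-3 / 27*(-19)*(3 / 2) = 19/6 = 3.17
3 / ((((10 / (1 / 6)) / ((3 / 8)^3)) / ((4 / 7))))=27/17920 = 0.00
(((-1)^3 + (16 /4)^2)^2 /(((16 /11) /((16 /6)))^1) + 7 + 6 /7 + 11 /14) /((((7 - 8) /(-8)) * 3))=23584/21 = 1123.05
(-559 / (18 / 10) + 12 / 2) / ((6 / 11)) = -30151/54 = -558.35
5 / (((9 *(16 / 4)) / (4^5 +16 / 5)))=428/3 = 142.67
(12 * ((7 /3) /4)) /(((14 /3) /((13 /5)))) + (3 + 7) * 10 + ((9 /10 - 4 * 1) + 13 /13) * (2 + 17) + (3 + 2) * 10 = 114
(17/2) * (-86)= -731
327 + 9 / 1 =336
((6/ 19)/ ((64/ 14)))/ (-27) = -7/2736 = 0.00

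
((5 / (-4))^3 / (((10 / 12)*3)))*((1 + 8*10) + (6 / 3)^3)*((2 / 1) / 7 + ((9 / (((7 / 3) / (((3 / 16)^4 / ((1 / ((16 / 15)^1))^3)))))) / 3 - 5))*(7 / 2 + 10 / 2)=2785.08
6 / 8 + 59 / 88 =125/88 = 1.42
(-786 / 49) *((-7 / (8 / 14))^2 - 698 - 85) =3979911/392 = 10152.83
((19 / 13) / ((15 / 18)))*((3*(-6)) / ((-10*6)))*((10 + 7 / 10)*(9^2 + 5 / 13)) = 9679113/21125 = 458.18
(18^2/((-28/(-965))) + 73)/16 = 19669/28 = 702.46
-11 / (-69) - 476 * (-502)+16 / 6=5495961/23 = 238954.83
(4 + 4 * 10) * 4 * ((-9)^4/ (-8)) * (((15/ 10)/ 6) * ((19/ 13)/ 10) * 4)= -1371249/65 = -21096.14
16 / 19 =0.84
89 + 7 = 96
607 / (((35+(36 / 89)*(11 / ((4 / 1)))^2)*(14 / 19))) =2052874/94843 = 21.64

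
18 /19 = 0.95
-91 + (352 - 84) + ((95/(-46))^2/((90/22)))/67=225862651/1275948 = 177.02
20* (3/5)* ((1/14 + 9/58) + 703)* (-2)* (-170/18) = 32357800/203 = 159398.03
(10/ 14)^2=25/49 = 0.51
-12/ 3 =-4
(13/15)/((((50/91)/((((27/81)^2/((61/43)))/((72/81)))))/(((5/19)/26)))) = 3913/2781600 = 0.00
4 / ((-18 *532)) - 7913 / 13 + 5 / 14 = -1352330/2223 = -608.34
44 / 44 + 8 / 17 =25/17 = 1.47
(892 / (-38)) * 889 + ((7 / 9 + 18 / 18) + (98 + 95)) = -3535139/171 = -20673.33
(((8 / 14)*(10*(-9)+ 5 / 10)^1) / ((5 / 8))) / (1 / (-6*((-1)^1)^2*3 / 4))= 12888/35 = 368.23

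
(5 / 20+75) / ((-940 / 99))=-29799/3760 = -7.93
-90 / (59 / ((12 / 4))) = -4.58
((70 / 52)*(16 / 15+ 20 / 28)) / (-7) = -187/546 = -0.34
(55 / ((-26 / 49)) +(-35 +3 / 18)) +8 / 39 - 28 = -6485/39 = -166.28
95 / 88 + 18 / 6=4.08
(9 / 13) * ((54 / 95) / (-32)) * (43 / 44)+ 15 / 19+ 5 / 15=1.11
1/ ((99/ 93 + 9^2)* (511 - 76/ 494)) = 403/16894704 = 0.00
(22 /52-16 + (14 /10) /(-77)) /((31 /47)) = -1048147/44330 = -23.64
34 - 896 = -862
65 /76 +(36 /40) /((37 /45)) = 1.95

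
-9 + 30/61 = -519/61 = -8.51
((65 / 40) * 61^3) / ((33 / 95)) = 280321535/264 = 1061824.00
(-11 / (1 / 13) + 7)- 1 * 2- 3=-141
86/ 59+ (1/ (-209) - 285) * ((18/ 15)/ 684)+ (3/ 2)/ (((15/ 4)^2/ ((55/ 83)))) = 299945051/291689805 = 1.03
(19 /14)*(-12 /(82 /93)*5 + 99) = 42.01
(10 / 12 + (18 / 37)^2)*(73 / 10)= 641597/82140 = 7.81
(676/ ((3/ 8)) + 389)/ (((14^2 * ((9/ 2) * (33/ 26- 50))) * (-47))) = 85475/78783327 = 0.00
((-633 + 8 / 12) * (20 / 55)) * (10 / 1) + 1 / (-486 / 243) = -151793/66 = -2299.89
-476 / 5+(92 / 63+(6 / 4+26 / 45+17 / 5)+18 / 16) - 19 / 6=-5057/56 = -90.30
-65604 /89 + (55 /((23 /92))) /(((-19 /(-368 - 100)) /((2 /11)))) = 419604/1691 = 248.14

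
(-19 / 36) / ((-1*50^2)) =19/90000 = 0.00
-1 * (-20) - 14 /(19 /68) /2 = -96/19 = -5.05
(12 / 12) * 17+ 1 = 18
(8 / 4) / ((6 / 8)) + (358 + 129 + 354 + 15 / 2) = 5107/6 = 851.17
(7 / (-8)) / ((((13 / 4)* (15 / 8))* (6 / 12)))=-56/195 = -0.29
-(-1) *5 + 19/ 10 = 69/10 = 6.90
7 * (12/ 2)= 42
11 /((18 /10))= 6.11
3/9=1/3 = 0.33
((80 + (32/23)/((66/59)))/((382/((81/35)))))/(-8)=-104058/1691305 = -0.06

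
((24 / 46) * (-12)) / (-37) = 144/851 = 0.17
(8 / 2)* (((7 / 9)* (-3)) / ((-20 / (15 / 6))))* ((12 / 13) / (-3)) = -14/39 = -0.36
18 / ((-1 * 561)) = -6/187 = -0.03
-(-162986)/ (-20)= -81493/10 = -8149.30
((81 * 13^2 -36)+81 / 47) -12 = 641208/47 = 13642.72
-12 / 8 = -3/2 = -1.50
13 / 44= 0.30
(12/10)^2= 36/25 = 1.44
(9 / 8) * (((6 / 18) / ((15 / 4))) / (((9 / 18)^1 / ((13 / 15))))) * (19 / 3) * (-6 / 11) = -494/825 = -0.60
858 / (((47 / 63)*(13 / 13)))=54054/47 = 1150.09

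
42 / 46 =21/23 = 0.91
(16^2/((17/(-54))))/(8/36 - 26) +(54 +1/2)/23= 769129/22678 = 33.92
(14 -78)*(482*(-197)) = 6077056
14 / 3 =4.67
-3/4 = -0.75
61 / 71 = 0.86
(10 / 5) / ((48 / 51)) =17/8 = 2.12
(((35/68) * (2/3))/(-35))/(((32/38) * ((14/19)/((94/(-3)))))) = 16967/34272 = 0.50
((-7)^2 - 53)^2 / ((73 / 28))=448/73 = 6.14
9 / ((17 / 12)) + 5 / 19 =2137/323 = 6.62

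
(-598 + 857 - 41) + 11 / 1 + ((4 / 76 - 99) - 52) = 1483/19 = 78.05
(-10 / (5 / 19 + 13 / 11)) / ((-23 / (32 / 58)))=16720/100717 = 0.17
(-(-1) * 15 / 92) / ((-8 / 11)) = -165/736 = -0.22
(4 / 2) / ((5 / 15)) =6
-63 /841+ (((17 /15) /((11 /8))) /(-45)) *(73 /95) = -52788073/593220375 = -0.09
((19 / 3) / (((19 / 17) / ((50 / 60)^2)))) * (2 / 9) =425/486 = 0.87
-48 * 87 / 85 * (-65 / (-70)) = -27144/595 = -45.62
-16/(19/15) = -240/19 = -12.63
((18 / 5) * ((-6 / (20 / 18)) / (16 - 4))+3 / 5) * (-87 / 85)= 261/250 = 1.04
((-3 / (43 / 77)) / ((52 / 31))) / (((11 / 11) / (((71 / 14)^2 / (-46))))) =5156943/2879968 = 1.79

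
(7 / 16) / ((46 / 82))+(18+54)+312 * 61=7030559/368 = 19104.78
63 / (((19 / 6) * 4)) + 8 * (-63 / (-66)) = 5271/418 = 12.61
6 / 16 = 3/8 = 0.38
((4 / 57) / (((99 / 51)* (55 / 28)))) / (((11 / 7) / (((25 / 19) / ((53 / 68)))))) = 4531520/229194207 = 0.02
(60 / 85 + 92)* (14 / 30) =11032/255 = 43.26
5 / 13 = 0.38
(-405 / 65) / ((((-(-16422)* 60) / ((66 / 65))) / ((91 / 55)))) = -27/2541500 = 0.00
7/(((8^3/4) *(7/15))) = 15/128 = 0.12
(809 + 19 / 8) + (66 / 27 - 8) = 58019/72 = 805.82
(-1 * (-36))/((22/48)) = 864/11 = 78.55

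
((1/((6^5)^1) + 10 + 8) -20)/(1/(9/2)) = -9.00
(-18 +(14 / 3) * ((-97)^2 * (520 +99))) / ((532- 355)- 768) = -81538340/1773 = -45988.91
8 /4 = 2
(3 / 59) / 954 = 1/18762 = 0.00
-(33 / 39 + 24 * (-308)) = 96085/13 = 7391.15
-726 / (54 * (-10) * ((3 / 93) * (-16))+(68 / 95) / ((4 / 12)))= -356345/137854 = -2.58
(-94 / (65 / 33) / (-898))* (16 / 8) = 0.11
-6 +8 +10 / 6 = 11/3 = 3.67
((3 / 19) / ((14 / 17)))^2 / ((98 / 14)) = 2601/495292 = 0.01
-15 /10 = -1.50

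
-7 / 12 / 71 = -7/852 = -0.01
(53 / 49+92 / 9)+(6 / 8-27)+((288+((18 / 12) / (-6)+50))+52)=374.80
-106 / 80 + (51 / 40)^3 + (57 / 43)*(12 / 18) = 4489593/2752000 = 1.63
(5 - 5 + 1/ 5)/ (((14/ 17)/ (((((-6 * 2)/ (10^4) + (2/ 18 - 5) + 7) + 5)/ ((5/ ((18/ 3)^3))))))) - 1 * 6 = 7502373/109375 = 68.59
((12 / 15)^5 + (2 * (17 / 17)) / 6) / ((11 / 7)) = 43379/103125 = 0.42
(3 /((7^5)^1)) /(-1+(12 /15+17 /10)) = 2/16807 = 0.00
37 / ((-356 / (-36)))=333/89 = 3.74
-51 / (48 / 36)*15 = -2295/4 = -573.75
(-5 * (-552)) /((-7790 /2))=-552/779 = -0.71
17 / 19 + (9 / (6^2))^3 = 1107/1216 = 0.91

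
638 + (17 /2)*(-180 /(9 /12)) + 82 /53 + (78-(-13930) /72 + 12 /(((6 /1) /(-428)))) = -3787343/1908 = -1984.98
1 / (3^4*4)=1/324 = 0.00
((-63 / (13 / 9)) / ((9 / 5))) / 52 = -315/676 = -0.47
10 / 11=0.91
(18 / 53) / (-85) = -18/4505 = 0.00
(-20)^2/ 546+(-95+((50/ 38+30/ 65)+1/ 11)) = -5272019/57057 = -92.40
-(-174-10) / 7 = 184/7 = 26.29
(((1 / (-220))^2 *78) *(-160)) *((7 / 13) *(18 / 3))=-0.83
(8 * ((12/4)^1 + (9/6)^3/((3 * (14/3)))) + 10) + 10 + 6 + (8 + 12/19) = 16109/266 = 60.56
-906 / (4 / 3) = -1359/2 = -679.50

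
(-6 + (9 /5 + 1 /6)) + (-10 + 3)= -331/30 = -11.03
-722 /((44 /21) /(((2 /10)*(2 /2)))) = -7581/110 = -68.92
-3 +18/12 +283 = 563/2 = 281.50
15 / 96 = 5/32 = 0.16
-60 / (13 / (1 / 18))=-10/39 = -0.26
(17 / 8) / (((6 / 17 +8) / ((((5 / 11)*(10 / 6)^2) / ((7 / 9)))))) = 36125/87472 = 0.41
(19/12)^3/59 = 6859/101952 = 0.07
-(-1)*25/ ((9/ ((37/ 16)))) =925/144 = 6.42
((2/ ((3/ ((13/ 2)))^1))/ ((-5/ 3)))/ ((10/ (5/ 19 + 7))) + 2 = 0.11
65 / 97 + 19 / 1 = 1908/97 = 19.67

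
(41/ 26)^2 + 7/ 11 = 23223/7436 = 3.12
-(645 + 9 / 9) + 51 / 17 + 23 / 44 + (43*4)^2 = 1273427/44 = 28941.52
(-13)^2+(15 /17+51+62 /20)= 38077/170 = 223.98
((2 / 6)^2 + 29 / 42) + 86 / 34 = 7135/2142 = 3.33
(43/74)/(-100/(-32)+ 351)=172/104821 = 0.00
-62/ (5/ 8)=-496/5 = -99.20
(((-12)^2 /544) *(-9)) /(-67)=81/2278 = 0.04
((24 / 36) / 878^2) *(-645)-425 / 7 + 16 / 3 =-448273561/8094282 = -55.38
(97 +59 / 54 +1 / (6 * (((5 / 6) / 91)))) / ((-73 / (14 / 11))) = -219793/108405 = -2.03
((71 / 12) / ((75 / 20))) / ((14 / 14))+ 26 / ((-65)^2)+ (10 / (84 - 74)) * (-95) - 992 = -3174842/2925 = -1085.42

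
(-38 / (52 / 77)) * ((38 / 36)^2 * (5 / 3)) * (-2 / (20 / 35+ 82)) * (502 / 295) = 927947251/215456436 = 4.31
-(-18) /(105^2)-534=-534.00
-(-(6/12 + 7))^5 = 759375/32 = 23730.47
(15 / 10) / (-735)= -1/490 = 0.00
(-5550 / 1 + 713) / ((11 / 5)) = -24185/11 = -2198.64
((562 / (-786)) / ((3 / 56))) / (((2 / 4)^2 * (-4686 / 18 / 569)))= 116.69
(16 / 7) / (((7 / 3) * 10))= 24/245 = 0.10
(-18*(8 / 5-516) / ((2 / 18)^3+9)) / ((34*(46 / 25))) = 21093615/1282871 = 16.44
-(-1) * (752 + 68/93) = 70004/93 = 752.73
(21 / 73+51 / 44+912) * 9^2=237653271/3212 = 73989.19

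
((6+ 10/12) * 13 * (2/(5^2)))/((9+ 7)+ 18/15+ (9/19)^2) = 192413/471765 = 0.41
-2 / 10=-0.20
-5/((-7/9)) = 6.43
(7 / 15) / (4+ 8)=7/180 = 0.04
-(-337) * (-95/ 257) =-32015/257 = -124.57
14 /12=7/6 = 1.17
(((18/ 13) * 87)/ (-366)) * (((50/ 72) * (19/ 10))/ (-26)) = 2755/164944 = 0.02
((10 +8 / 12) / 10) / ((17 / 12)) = 0.75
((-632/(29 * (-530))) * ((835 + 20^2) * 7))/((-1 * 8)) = -136591/3074 = -44.43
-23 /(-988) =0.02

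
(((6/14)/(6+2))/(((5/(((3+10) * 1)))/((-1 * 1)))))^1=-39/280 = -0.14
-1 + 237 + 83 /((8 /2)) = 1027/4 = 256.75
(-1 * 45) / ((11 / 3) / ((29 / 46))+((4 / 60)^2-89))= 293625/542746 = 0.54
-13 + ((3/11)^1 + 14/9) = -1106/99 = -11.17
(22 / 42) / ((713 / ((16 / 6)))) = 88/44919 = 0.00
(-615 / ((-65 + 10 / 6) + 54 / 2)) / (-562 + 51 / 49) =-90405/2996083 = -0.03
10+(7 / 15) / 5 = 10.09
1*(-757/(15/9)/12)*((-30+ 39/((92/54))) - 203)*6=4389843/92 = 47715.68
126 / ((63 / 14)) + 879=907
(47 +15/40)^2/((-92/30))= -731.87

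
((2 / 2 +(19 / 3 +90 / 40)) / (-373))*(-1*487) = 56005/4476 = 12.51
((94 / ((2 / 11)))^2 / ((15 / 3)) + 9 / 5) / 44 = 133649/110 = 1214.99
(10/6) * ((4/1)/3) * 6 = 40/3 = 13.33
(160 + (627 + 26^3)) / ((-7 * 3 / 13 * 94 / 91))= -1034449/94 = -11004.78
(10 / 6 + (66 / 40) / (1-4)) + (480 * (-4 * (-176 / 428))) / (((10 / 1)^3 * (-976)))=2184961/1958100 = 1.12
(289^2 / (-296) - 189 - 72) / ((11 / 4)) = -160777/814 = -197.51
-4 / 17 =-0.24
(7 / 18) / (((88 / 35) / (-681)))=-55615/528 = -105.33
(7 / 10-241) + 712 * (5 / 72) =-190.86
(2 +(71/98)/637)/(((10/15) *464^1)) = 374769/57931328 = 0.01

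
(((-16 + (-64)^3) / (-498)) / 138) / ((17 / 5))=327700/292077 = 1.12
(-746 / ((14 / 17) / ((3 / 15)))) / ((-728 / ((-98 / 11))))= -6341/2860 = -2.22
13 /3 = 4.33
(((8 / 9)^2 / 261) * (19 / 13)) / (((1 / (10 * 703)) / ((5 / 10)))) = 4274240/274833 = 15.55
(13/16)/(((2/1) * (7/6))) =39/112 = 0.35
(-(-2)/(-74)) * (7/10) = -7/370 = -0.02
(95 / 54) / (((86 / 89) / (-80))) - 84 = -266624/1161 = -229.65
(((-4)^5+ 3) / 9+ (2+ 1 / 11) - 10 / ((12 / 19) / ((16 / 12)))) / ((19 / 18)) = -26228/209 = -125.49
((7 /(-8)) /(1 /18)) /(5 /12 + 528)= -189/6341 = -0.03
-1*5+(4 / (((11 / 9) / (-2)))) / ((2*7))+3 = -190/77 = -2.47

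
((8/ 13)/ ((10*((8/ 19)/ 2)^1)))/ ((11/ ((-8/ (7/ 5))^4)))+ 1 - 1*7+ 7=10071343/343343 = 29.33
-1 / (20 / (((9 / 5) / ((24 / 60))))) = -9/40 = -0.22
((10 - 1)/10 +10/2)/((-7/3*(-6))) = 59/140 = 0.42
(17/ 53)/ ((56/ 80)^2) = 1700/2597 = 0.65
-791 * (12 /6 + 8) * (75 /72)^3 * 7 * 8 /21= -61796875/2592 = -23841.39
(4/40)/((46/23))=1/20 = 0.05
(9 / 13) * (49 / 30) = 1.13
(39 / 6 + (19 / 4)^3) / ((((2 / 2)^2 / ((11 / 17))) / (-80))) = -400125/68 = -5884.19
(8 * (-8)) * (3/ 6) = -32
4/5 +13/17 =133/85 = 1.56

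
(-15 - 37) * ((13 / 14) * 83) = -28054/7 = -4007.71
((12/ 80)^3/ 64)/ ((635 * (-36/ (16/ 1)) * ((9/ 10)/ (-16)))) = 1/1524000 = 0.00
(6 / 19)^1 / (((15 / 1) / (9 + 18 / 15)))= 102/475 = 0.21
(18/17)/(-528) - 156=-233379/1496 = -156.00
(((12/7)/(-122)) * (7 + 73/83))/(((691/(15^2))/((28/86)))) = -1765800/150436919 = -0.01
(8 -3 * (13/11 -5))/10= 107/55 = 1.95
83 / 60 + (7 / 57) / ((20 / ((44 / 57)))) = 90197/64980 = 1.39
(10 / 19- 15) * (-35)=9625/19 = 506.58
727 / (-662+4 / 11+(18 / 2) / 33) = -7997/7275 = -1.10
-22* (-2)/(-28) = -11/7 = -1.57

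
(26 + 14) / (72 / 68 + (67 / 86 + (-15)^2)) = 58480/331637 = 0.18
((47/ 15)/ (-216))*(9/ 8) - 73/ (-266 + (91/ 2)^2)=-1180159/20784960 = -0.06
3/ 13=0.23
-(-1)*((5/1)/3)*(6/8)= 5/4 = 1.25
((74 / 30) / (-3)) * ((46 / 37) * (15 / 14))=-23/21 = -1.10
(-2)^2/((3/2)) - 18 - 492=-1522/3 = -507.33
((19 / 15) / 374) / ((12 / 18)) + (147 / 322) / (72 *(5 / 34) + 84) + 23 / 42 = 269909641/484120560 = 0.56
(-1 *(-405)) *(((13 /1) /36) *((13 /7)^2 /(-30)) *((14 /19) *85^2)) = -47619975/532 = -89511.23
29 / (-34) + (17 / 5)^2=9101/850 = 10.71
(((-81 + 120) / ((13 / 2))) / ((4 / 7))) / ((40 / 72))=189/10 = 18.90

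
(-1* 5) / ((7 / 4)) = -20/7 = -2.86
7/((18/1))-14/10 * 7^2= -6139/90 = -68.21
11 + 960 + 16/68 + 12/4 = 16562/17 = 974.24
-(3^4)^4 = -43046721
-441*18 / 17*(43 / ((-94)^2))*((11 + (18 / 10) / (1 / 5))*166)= -283307220/37553 = -7544.20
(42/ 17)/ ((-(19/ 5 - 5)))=35/17 = 2.06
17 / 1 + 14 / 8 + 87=423/4 = 105.75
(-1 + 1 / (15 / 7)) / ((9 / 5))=-8/27 = -0.30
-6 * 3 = -18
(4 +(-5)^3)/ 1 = -121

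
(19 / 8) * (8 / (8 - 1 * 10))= -19/2 = -9.50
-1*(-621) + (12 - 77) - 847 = -291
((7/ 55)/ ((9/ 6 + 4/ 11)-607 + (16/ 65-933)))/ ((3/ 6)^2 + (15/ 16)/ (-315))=-2912/8692009 = 0.00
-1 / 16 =-0.06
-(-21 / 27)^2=-49/81 = -0.60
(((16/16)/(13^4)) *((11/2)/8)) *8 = 11/57122 = 0.00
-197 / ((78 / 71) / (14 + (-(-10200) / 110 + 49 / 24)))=-19504.50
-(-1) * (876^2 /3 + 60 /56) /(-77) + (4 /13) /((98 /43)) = -46552447/14014 = -3321.85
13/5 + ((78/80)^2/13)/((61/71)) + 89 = 8948467/97600 = 91.69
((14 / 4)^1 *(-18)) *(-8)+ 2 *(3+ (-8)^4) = 8702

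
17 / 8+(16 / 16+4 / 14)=191/56 = 3.41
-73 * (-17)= 1241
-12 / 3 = -4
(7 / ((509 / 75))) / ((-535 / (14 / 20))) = -147/108926 = 0.00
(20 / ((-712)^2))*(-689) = -3445/126736 = -0.03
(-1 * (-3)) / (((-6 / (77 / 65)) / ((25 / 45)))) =-77/234 = -0.33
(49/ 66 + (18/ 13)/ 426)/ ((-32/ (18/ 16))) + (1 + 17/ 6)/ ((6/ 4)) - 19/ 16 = 62778037/46785024 = 1.34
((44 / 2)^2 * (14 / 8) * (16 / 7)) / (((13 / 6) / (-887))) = -10303392/13 = -792568.62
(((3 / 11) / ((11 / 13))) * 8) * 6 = 1872/121 = 15.47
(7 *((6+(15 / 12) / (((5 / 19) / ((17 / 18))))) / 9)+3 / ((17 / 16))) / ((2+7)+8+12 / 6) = 120949/209304 = 0.58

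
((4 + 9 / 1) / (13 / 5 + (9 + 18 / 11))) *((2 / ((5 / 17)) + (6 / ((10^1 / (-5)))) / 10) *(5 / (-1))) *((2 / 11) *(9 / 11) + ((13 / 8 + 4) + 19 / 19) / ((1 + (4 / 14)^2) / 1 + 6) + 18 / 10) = -314865785/3420032 = -92.07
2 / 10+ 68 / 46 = 193/115 = 1.68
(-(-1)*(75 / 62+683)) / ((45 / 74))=1569577/1395 = 1125.14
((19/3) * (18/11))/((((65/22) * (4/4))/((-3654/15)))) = -277704/325 = -854.47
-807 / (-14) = 807/14 = 57.64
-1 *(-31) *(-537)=-16647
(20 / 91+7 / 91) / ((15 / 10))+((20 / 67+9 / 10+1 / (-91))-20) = -1134937/60970 = -18.61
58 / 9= 6.44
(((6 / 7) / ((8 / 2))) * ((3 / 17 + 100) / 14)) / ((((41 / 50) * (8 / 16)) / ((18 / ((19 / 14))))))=4598100/92701 = 49.60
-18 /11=-1.64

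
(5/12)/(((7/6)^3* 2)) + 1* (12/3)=1417/343 = 4.13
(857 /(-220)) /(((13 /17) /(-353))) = 5142857/2860 = 1798.20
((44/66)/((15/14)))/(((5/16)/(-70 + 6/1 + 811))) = 37184/25 = 1487.36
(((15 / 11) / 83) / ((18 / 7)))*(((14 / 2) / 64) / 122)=245/42772224 = 0.00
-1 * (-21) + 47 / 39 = 866/39 = 22.21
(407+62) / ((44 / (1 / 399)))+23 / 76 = 413/1254 = 0.33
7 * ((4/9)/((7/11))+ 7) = 485/9 = 53.89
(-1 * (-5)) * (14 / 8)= 35/4 = 8.75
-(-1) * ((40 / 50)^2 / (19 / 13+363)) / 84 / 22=13/13680975 = 0.00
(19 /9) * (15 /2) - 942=-5557/6 = -926.17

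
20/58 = 10/29 = 0.34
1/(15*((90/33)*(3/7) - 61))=-77/69105 = 0.00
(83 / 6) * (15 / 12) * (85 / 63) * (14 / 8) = 35275/864 = 40.83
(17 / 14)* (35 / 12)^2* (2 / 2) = 2975/288 = 10.33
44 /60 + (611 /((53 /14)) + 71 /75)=216076/1325 = 163.08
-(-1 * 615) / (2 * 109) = 2.82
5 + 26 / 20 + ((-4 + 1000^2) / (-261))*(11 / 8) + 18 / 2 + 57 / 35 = -3198011/609 = -5251.25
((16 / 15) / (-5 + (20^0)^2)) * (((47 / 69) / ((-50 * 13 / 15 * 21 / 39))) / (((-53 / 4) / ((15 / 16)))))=-47/85330 = 0.00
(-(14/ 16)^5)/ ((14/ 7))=-16807/65536 = -0.26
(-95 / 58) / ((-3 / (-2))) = -95/87 = -1.09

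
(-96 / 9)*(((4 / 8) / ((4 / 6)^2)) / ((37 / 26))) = -312/37 = -8.43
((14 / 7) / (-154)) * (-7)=0.09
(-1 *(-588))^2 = 345744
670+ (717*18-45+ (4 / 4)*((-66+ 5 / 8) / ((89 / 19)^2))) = 857243605/63368 = 13528.02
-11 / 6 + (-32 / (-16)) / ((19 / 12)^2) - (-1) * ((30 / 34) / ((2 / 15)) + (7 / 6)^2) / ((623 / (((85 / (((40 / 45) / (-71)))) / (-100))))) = -71695961/431813760 = -0.17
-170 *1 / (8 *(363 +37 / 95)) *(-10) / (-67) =-40375/4625948 = -0.01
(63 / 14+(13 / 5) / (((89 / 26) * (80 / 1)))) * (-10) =-80269/1780 = -45.09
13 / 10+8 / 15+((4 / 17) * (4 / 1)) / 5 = 1031/510 = 2.02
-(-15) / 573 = 5/191 = 0.03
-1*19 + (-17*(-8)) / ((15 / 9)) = 313/5 = 62.60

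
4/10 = 2/5 = 0.40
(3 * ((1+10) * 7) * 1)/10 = 231/10 = 23.10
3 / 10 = 0.30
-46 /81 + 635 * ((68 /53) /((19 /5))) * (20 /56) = 76.00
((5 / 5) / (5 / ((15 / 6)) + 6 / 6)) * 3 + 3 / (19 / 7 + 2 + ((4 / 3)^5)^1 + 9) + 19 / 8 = 108027/30496 = 3.54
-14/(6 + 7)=-14/13 = -1.08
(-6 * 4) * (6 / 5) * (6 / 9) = -96/5 = -19.20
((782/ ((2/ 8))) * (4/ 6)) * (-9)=-18768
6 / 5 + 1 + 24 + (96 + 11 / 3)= 125.87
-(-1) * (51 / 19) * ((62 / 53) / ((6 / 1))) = 527/1007 = 0.52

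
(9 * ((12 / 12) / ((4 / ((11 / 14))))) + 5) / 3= 379/168 = 2.26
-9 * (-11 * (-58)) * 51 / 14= -20917.29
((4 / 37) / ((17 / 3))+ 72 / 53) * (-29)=-1331796/33337 = -39.95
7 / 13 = 0.54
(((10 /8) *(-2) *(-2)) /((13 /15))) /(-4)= -1.44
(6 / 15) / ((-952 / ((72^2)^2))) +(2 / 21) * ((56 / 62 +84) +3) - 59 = -627618667/55335 = -11342.16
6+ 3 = 9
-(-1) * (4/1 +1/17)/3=23/17 = 1.35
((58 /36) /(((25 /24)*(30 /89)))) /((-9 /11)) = -5.61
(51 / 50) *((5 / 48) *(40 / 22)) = 17/88 = 0.19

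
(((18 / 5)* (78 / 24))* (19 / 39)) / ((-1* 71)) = -57/710 = -0.08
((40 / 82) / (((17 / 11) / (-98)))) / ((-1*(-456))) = -2695/39729 = -0.07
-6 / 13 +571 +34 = 7859/13 = 604.54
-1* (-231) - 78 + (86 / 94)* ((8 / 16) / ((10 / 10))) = 14425/94 = 153.46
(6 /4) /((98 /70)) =15/14 = 1.07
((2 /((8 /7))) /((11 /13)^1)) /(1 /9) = 819/44 = 18.61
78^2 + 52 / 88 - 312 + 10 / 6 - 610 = 340841/66 = 5164.26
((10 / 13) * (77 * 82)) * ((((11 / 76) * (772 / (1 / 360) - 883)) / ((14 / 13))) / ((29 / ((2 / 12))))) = 236962165/228 = 1039307.74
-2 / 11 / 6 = -0.03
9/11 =0.82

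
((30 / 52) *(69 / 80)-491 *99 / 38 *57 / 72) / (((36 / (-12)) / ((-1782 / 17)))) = -125058087/3536 = -35367.11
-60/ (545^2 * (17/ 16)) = -192/1009885 = 0.00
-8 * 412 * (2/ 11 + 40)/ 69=-1919.41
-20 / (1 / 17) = -340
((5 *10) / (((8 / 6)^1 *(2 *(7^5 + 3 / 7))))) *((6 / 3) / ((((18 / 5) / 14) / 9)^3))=22509375/235304 = 95.66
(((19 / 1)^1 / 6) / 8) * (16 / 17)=19/51 = 0.37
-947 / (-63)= 947/63 = 15.03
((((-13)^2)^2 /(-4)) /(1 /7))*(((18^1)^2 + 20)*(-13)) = 223518386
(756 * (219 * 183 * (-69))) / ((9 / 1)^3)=-2867732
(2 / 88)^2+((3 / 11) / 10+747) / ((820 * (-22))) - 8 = -3989087/496100 = -8.04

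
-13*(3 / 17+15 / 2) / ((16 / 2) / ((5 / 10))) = -3393/544 = -6.24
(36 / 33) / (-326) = -6/1793 = 0.00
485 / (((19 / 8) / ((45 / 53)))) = 174600/1007 = 173.39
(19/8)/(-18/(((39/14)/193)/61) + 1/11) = -2717/87025912 = 0.00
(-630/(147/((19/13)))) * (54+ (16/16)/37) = -1139430/3367 = -338.41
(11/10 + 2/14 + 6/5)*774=1890.77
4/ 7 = 0.57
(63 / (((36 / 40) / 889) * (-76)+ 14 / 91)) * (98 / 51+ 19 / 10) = 473016453/151096 = 3130.57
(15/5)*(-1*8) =-24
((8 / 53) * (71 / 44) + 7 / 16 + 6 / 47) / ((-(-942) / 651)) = 76939303/137662624 = 0.56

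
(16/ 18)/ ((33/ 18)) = 16/33 = 0.48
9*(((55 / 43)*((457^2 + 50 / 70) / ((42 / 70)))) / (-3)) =-402035700/301 = -1335666.78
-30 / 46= -15/23 = -0.65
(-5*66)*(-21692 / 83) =7158360/83 = 86245.30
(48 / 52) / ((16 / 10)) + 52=1367/26 = 52.58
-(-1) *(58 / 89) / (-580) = -1/890 = 0.00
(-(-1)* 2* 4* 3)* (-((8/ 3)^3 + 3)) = -4744/9 = -527.11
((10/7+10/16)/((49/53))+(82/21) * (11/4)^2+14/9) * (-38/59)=-7814111/364266 = -21.45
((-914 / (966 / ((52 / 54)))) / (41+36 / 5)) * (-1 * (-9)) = -59410/349209 = -0.17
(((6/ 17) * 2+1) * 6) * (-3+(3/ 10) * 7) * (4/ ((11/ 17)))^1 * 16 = -50112/55 = -911.13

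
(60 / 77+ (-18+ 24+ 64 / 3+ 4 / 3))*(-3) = -6802/77 = -88.34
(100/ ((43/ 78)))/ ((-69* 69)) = -2600/68241 = -0.04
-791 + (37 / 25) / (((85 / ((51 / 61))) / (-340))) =-1213823/1525 = -795.95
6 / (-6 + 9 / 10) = -20/17 = -1.18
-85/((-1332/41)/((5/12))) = 17425/15984 = 1.09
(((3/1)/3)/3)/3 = 1/9 = 0.11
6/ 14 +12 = 87/7 = 12.43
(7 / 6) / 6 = 7/36 = 0.19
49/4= 12.25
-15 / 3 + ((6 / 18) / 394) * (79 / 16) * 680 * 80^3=859517045/591 = 1454343.56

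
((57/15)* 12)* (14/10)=1596/25 = 63.84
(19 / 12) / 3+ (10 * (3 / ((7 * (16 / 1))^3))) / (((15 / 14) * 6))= 476675/903168 = 0.53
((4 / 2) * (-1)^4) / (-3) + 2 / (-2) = -5/3 = -1.67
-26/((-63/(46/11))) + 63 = 44855/693 = 64.73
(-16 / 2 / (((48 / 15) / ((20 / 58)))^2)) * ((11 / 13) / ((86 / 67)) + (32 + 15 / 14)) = -20623125/6581666 = -3.13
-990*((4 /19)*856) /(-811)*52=176267520/15409 = 11439.26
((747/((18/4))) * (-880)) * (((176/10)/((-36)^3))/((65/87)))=1164988/15795 = 73.76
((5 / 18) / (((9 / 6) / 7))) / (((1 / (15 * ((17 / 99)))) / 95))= 282625/891 = 317.20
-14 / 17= -0.82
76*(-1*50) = -3800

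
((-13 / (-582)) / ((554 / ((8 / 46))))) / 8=13/14831688 = 0.00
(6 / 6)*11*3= 33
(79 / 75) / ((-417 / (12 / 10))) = -158/52125 = 0.00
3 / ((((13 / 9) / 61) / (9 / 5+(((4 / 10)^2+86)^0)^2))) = 354.74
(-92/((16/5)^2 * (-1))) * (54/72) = 1725/256 = 6.74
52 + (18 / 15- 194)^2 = 930596/25 = 37223.84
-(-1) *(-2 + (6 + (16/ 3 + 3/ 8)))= 9.71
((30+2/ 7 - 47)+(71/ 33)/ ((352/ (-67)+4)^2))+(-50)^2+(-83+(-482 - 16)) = 443262143/232848 = 1903.65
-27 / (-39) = 9/13 = 0.69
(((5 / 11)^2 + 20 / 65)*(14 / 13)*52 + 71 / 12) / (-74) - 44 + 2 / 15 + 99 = 127260387/2328040 = 54.66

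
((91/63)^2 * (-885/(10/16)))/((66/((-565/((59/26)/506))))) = 456800240/81 = 5639509.14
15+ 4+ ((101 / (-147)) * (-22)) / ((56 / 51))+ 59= 125903/1372 = 91.77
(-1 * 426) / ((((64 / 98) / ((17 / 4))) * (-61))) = 177429/3904 = 45.45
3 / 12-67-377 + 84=-1439/4 = -359.75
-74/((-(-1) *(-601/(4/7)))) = 0.07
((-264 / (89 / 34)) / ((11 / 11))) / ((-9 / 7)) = 20944/267 = 78.44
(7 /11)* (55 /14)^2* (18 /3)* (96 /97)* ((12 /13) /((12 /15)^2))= 742500/8827 = 84.12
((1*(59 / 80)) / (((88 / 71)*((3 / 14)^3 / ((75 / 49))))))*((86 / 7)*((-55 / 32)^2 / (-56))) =-247674625/4128768 = -59.99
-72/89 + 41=3577/89 = 40.19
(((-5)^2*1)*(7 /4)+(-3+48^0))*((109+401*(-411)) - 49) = -27513417/4 = -6878354.25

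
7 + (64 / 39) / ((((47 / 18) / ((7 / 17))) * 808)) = 7343945/1049087 = 7.00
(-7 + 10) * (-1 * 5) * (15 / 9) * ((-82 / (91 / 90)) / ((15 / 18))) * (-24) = -5313600/91 = -58391.21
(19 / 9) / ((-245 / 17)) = -0.15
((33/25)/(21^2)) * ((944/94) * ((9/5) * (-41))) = -638616/287875 = -2.22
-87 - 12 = -99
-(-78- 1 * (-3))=75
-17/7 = -2.43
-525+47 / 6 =-3103/6 = -517.17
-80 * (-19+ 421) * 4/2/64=-1005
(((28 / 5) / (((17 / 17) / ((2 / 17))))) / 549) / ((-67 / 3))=-56/1042185 = 0.00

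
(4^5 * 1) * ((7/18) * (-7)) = -25088/9 = -2787.56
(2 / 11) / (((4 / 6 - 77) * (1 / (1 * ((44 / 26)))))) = -12/2977 = 0.00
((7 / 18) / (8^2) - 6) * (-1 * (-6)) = -6905/192 = -35.96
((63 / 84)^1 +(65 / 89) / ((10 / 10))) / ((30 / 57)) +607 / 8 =35016/445 = 78.69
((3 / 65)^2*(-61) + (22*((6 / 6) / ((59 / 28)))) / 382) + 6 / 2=137949194/47611525 = 2.90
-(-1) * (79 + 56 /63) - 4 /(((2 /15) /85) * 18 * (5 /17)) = -401.78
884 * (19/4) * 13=54587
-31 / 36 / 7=-31/252 = -0.12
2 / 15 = 0.13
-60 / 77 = -0.78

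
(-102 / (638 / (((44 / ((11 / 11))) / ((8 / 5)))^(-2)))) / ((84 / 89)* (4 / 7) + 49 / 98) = -36312/178520375 = 0.00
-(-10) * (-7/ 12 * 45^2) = -23625/2 = -11812.50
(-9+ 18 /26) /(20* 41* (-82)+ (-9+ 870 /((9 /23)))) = 324/2536001 = 0.00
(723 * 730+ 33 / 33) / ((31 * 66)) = 47981/186 = 257.96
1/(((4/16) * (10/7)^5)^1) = 16807/25000 = 0.67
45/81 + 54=491/9 = 54.56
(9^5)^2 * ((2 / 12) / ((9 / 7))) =903981141/2 = 451990570.50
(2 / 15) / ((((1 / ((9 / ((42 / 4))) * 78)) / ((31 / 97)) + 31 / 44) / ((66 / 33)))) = 106392/299765 = 0.35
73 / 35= 2.09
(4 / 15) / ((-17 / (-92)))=368/255 = 1.44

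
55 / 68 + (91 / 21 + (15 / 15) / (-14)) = 7241/1428 = 5.07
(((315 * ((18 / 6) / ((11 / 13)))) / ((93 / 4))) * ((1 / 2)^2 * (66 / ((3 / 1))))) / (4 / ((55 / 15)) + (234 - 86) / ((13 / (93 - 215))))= -117117/615226 = -0.19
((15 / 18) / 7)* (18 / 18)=5/42 = 0.12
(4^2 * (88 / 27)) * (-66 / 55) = -2816/45 = -62.58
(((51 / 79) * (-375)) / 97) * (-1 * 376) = 7191000/7663 = 938.41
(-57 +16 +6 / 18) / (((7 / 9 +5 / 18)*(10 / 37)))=-13542/95 = -142.55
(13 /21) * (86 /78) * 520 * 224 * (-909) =-72267520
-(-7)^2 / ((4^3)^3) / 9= -49/2359296 = 0.00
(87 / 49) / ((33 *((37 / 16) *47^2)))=464/44054087 = 0.00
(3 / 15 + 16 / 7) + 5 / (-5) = 52/35 = 1.49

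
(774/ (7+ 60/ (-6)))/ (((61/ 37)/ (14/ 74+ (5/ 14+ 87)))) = -5850021/427 = -13700.28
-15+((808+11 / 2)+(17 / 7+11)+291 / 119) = 193821/238 = 814.37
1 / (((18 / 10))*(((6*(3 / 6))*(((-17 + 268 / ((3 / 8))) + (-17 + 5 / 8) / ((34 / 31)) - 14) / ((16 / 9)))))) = 21760/44200809 = 0.00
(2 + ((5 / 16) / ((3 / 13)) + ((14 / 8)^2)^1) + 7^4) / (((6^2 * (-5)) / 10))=-28889/216 = -133.75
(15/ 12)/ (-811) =-5/3244 = 0.00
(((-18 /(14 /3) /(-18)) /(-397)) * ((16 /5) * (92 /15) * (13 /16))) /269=-598/18688775 = 0.00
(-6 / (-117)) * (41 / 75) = 82/2925 = 0.03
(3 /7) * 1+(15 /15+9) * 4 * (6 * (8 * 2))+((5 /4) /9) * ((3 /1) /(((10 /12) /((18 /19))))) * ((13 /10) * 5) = 1022373/266 = 3843.51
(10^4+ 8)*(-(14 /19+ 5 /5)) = -330264/19 = -17382.32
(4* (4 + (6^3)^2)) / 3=186640/3 = 62213.33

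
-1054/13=-81.08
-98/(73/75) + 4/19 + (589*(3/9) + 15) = 461284/4161 = 110.86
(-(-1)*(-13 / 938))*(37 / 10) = -481/9380 = -0.05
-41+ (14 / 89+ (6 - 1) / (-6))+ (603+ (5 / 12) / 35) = 1398849/2492 = 561.34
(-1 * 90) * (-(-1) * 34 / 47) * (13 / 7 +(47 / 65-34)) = 8749152/4277 = 2045.63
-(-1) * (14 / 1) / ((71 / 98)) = 1372/71 = 19.32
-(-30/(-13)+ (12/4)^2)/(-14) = 21/26 = 0.81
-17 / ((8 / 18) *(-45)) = 17/20 = 0.85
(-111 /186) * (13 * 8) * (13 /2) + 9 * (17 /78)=-401.46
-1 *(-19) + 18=37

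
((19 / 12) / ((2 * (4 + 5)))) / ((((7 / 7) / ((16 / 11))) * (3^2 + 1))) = 19/1485 = 0.01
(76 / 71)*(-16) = -1216/71 = -17.13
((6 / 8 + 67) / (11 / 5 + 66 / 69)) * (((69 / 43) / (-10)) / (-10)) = 143359/416240 = 0.34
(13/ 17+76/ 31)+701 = 371122/527 = 704.22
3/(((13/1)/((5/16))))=15/208 = 0.07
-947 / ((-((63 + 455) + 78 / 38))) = 17993/9881 = 1.82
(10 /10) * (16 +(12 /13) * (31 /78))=2766/169 = 16.37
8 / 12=0.67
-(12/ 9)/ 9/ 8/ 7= -1/378 = 0.00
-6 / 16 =-3/8 = -0.38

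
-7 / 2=-3.50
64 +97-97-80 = -16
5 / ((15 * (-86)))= -1/258 = 0.00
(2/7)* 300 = 600/7 = 85.71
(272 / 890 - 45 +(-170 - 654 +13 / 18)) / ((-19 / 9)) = 6952457/16910 = 411.14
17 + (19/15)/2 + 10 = 829/30 = 27.63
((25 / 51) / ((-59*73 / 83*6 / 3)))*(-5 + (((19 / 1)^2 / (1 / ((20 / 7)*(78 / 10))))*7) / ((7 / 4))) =-467350175/3075198 = -151.97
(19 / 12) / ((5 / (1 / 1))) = 0.32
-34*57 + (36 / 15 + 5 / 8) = -77399/40 = -1934.98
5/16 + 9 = 149/16 = 9.31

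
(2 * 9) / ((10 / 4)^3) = 144/125 = 1.15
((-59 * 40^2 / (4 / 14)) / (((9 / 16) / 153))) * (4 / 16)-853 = -22468053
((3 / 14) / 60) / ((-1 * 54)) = -1/15120 = 0.00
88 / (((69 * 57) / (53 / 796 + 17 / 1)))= 15730/41193 = 0.38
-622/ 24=-311/12 = -25.92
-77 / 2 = -38.50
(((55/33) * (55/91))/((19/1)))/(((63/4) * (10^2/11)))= 121/326781 = 0.00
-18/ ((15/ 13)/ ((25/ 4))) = -195/2 = -97.50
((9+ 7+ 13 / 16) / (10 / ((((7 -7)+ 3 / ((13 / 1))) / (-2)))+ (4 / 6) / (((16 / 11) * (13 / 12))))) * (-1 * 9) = 94419/53816 = 1.75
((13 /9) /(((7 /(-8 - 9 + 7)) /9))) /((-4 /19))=1235/14 = 88.21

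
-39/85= -0.46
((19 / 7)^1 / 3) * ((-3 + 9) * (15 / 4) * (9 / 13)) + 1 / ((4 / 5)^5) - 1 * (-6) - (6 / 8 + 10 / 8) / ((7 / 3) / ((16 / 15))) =10357811/465920 = 22.23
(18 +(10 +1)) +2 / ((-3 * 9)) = 781/27 = 28.93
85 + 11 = 96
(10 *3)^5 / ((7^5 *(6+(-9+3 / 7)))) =-562.27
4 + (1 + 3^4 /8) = 121/8 = 15.12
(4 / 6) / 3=2/9 = 0.22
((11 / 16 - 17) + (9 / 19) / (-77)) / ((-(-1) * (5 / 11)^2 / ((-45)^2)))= -340350417/2128 = -159939.11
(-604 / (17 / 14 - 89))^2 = 71503936/1510441 = 47.34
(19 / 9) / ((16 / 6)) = 19/24 = 0.79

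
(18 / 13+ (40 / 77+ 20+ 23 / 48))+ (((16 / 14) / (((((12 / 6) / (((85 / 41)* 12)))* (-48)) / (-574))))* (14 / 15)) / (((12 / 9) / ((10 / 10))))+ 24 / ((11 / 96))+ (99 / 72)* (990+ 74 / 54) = 741176369/432432 = 1713.97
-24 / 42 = -4/7 = -0.57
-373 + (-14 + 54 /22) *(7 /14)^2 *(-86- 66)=723/11 = 65.73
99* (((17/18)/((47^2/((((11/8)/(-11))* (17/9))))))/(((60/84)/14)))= -155771/795240 = -0.20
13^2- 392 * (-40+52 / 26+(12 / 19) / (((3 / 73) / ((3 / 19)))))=14113.78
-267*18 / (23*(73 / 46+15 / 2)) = -4806/209 = -23.00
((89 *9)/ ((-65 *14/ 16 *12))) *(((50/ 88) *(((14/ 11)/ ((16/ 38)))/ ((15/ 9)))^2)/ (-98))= 867483/38758720 = 0.02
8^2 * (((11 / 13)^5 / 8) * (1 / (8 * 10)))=161051/3712930 = 0.04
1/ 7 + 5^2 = 176/7 = 25.14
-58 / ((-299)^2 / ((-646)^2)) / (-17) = 1423784/89401 = 15.93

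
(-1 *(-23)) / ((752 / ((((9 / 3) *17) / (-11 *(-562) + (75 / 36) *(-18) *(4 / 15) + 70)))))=1173/4693984 = 0.00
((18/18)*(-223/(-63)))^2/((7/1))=49729/27783 = 1.79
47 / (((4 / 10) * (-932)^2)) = 235/1737248 = 0.00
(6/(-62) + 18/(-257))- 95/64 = -841921/509888 = -1.65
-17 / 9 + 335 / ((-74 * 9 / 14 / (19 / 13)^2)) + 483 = 26228945/56277 = 466.07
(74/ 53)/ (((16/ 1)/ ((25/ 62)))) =925/26288 = 0.04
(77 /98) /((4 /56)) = 11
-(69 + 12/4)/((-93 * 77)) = 24/2387 = 0.01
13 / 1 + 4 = 17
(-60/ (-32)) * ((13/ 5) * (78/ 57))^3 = 14480427/171475 = 84.45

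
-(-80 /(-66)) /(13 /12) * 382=-61120/143 = -427.41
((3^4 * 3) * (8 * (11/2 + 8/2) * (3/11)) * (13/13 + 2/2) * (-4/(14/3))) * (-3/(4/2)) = 12951.58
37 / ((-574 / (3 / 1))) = -0.19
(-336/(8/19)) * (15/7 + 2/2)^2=-55176/7 = -7882.29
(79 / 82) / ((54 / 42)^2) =3871/6642 = 0.58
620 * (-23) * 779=-11108540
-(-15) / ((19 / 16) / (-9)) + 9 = -104.68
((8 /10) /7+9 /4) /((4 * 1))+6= 3691/560 = 6.59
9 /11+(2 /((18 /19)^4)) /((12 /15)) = 9057223/2309472 = 3.92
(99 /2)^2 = 9801/4 = 2450.25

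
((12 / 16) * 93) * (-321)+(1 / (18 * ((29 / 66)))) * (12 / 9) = -23374723/1044 = -22389.58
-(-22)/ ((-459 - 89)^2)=11/150152 = 0.00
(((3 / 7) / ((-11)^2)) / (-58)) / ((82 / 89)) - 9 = -36255255/4028332 = -9.00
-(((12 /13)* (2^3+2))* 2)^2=-340.83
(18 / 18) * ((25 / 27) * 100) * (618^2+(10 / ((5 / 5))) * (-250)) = 948560000/27 = 35131851.85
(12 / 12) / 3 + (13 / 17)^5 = 2533736/4259571 = 0.59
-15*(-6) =90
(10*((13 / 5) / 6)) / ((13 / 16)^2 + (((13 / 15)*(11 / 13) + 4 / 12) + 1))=16640/10471 = 1.59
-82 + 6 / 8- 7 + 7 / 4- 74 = -160.50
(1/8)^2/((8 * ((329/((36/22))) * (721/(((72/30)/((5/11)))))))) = 27/379534400 = 0.00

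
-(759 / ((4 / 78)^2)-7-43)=-1154239/4 = -288559.75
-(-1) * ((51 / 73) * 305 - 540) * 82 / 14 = -978465/511 = -1914.80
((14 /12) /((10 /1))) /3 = 7/180 = 0.04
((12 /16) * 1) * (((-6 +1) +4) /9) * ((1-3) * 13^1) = 13/6 = 2.17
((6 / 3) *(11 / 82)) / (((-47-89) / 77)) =-847/5576 = -0.15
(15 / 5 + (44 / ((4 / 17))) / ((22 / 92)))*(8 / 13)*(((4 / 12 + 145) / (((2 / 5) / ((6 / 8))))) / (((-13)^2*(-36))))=-427825/19773 = -21.64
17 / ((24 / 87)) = 493/8 = 61.62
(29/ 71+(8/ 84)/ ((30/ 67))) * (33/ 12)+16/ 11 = 778073/246015 = 3.16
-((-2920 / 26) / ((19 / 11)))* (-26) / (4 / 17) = -136510/19 = -7184.74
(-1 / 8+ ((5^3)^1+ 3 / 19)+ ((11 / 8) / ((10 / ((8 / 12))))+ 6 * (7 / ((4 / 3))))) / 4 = 22319/570 = 39.16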